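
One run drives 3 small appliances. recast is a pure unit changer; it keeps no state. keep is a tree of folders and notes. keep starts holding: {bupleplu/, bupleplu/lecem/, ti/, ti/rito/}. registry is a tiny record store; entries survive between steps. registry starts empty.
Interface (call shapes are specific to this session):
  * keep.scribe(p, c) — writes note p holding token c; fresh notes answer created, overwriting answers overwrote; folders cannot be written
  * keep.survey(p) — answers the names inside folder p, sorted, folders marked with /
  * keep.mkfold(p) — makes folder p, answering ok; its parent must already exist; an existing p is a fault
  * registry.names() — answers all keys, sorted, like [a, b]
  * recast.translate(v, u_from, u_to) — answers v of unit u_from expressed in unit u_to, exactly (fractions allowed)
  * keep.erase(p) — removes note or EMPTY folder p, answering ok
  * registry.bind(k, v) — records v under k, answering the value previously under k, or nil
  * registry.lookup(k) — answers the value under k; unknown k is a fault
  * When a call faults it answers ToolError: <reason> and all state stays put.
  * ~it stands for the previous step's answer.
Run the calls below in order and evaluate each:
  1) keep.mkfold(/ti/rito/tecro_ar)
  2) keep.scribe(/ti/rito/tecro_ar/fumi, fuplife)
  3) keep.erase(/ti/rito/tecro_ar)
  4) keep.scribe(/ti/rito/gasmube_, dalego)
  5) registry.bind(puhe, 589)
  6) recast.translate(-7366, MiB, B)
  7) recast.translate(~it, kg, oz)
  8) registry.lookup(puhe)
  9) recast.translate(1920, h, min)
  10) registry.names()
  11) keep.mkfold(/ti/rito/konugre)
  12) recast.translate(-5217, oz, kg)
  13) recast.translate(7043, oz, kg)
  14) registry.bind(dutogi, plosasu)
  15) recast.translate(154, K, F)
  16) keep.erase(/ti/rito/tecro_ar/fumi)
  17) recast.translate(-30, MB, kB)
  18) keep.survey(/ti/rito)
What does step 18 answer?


→ keep.mkfold(p: /ti/rito/tecro_ar)
← ok
→ keep.scribe(p: /ti/rito/tecro_ar/fumi, c: fuplife)
← created
→ keep.erase(p: /ti/rito/tecro_ar)
← ToolError: not empty
→ keep.scribe(p: /ti/rito/gasmube_, c: dalego)
← created
→ registry.bind(k: puhe, v: 589)
← nil
→ recast.translate(v: -7366, u_from: MiB, u_to: B)
← -7723810816
→ recast.translate(v: ~it, u_from: kg, u_to: oz)
← -12358097305600000000/45359237
→ registry.lookup(k: puhe)
← 589
→ recast.translate(v: 1920, u_from: h, u_to: min)
← 115200
→ registry.names()
← [puhe]
→ keep.mkfold(p: /ti/rito/konugre)
← ok
→ recast.translate(v: -5217, u_from: oz, u_to: kg)
← -236639139429/1600000000
→ recast.translate(v: 7043, u_from: oz, u_to: kg)
← 319465106191/1600000000
→ registry.bind(k: dutogi, v: plosasu)
← nil
→ recast.translate(v: 154, u_from: K, u_to: F)
← -18247/100
→ keep.erase(p: /ti/rito/tecro_ar/fumi)
← ok
→ recast.translate(v: -30, u_from: MB, u_to: kB)
← -30000
→ keep.survey(p: /ti/rito)
← [gasmube_, konugre/, tecro_ar/]

Answer: [gasmube_, konugre/, tecro_ar/]


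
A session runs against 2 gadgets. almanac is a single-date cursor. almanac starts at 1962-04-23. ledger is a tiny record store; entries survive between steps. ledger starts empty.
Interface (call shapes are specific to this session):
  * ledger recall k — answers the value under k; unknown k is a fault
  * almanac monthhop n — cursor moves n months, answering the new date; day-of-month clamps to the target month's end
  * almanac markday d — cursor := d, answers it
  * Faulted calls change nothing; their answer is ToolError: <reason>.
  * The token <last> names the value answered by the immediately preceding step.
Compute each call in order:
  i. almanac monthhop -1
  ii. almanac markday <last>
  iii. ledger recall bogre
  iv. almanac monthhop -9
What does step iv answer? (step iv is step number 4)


Answer: 1961-06-23

Derivation:
% almanac monthhop n='-1'
:: 1962-03-23
% almanac markday d='<last>'
:: 1962-03-23
% ledger recall k='bogre'
:: ToolError: no such key bogre
% almanac monthhop n='-9'
:: 1961-06-23


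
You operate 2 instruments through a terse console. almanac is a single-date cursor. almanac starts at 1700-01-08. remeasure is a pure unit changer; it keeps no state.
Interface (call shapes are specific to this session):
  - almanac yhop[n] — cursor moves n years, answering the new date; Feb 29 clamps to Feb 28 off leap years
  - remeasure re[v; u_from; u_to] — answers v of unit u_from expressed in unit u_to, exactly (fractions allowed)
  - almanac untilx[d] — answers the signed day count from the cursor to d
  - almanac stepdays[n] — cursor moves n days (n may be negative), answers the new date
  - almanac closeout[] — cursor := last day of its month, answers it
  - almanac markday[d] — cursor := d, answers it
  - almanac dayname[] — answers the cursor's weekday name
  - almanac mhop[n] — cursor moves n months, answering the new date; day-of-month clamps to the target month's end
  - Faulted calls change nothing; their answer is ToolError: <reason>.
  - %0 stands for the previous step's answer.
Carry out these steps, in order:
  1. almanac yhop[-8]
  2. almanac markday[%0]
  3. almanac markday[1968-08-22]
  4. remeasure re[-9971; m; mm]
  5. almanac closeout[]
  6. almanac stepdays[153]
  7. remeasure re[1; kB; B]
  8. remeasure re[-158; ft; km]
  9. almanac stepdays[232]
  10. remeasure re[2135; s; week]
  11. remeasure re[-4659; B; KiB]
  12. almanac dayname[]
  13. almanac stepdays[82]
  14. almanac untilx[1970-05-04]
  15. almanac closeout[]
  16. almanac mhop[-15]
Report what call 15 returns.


Answer: 1969-12-31

Derivation:
$ almanac yhop n=-8
:: 1692-01-08
$ almanac markday d=%0
:: 1692-01-08
$ almanac markday d=1968-08-22
:: 1968-08-22
$ remeasure re v=-9971 u_from=m u_to=mm
:: -9971000
$ almanac closeout
:: 1968-08-31
$ almanac stepdays n=153
:: 1969-01-31
$ remeasure re v=1 u_from=kB u_to=B
:: 1000
$ remeasure re v=-158 u_from=ft u_to=km
:: -30099/625000
$ almanac stepdays n=232
:: 1969-09-20
$ remeasure re v=2135 u_from=s u_to=week
:: 61/17280
$ remeasure re v=-4659 u_from=B u_to=KiB
:: -4659/1024
$ almanac dayname
:: Saturday
$ almanac stepdays n=82
:: 1969-12-11
$ almanac untilx d=1970-05-04
:: 144
$ almanac closeout
:: 1969-12-31
$ almanac mhop n=-15
:: 1968-09-30


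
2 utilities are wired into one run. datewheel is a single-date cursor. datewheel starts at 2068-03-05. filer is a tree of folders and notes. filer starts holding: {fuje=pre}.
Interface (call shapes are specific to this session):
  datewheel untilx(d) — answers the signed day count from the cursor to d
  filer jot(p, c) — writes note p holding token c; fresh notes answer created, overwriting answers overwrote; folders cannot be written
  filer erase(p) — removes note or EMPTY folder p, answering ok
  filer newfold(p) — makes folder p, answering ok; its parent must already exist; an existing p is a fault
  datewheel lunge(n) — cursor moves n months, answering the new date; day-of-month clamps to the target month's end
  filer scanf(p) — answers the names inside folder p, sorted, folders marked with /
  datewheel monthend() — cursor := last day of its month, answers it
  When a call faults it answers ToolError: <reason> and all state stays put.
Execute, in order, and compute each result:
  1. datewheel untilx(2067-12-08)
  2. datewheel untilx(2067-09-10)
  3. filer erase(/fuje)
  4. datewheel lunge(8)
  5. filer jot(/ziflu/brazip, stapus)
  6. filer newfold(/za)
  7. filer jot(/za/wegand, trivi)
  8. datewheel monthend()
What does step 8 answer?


Answer: 2068-11-30

Derivation:
>> datewheel untilx(2067-12-08)
<< -88
>> datewheel untilx(2067-09-10)
<< -177
>> filer erase(/fuje)
<< ok
>> datewheel lunge(8)
<< 2068-11-05
>> filer jot(/ziflu/brazip, stapus)
<< ToolError: no parent
>> filer newfold(/za)
<< ok
>> filer jot(/za/wegand, trivi)
<< created
>> datewheel monthend()
<< 2068-11-30


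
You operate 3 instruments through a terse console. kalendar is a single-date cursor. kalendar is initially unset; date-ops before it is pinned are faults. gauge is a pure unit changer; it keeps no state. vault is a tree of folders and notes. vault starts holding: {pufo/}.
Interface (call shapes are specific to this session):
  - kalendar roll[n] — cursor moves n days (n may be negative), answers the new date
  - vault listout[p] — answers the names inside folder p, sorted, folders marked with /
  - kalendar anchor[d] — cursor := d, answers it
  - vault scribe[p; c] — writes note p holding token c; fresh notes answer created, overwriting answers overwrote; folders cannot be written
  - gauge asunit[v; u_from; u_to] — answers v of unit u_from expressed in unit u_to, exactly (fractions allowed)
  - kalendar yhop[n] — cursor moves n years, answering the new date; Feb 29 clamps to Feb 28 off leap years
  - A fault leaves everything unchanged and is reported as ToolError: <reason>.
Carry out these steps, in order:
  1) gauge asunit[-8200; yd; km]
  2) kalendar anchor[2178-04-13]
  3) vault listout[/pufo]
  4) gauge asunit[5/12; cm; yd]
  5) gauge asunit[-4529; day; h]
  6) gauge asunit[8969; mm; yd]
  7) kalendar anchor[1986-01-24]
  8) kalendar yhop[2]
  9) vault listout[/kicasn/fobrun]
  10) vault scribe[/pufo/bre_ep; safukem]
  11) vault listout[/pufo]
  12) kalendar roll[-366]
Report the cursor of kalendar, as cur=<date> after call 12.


Answer: cur=1987-01-23

Derivation:
// gauge asunit(-8200, yd, km) ~> -46863/6250
// kalendar anchor(2178-04-13) ~> 2178-04-13
// vault listout(/pufo) ~> []
// gauge asunit(5/12, cm, yd) ~> 125/27432
// gauge asunit(-4529, day, h) ~> -108696
// gauge asunit(8969, mm, yd) ~> 44845/4572
// kalendar anchor(1986-01-24) ~> 1986-01-24
// kalendar yhop(2) ~> 1988-01-24
// vault listout(/kicasn/fobrun) ~> ToolError: not found
// vault scribe(/pufo/bre_ep, safukem) ~> created
// vault listout(/pufo) ~> [bre_ep]
// kalendar roll(-366) ~> 1987-01-23


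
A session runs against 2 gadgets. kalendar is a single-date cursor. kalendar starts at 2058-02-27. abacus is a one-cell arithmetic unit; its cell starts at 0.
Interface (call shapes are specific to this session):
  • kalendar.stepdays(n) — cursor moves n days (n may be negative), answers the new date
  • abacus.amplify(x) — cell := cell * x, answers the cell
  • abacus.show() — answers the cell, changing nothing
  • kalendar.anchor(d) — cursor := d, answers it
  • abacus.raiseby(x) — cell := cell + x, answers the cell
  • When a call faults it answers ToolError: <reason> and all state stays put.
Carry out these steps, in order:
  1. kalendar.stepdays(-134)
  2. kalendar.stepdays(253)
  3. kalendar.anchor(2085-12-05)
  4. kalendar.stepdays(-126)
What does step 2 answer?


Answer: 2058-06-26

Derivation:
% kalendar.stepdays -134
  2057-10-16
% kalendar.stepdays 253
  2058-06-26
% kalendar.anchor 2085-12-05
  2085-12-05
% kalendar.stepdays -126
  2085-08-01


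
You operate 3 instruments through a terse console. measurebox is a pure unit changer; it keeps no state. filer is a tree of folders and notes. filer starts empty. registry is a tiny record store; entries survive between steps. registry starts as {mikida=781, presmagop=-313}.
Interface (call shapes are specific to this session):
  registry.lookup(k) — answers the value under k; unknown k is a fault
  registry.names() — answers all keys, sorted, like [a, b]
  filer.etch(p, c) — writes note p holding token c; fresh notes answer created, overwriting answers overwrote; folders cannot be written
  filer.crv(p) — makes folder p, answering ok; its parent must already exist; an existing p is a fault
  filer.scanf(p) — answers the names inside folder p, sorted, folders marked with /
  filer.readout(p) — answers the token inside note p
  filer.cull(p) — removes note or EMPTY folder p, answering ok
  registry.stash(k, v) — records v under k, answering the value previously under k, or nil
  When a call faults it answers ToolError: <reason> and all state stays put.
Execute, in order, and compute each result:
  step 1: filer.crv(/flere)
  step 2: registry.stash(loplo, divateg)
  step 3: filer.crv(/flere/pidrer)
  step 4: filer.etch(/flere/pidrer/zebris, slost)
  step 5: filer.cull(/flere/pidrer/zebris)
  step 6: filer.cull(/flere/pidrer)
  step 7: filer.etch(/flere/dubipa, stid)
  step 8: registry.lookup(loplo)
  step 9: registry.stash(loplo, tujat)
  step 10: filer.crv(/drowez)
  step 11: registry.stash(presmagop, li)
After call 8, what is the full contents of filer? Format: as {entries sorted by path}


>> filer.crv(p: /flere)
<< ok
>> registry.stash(k: loplo, v: divateg)
<< nil
>> filer.crv(p: /flere/pidrer)
<< ok
>> filer.etch(p: /flere/pidrer/zebris, c: slost)
<< created
>> filer.cull(p: /flere/pidrer/zebris)
<< ok
>> filer.cull(p: /flere/pidrer)
<< ok
>> filer.etch(p: /flere/dubipa, c: stid)
<< created
>> registry.lookup(k: loplo)
<< divateg
>> registry.stash(k: loplo, v: tujat)
<< divateg
>> filer.crv(p: /drowez)
<< ok
>> registry.stash(k: presmagop, v: li)
<< -313

Answer: {flere/, flere/dubipa=stid}


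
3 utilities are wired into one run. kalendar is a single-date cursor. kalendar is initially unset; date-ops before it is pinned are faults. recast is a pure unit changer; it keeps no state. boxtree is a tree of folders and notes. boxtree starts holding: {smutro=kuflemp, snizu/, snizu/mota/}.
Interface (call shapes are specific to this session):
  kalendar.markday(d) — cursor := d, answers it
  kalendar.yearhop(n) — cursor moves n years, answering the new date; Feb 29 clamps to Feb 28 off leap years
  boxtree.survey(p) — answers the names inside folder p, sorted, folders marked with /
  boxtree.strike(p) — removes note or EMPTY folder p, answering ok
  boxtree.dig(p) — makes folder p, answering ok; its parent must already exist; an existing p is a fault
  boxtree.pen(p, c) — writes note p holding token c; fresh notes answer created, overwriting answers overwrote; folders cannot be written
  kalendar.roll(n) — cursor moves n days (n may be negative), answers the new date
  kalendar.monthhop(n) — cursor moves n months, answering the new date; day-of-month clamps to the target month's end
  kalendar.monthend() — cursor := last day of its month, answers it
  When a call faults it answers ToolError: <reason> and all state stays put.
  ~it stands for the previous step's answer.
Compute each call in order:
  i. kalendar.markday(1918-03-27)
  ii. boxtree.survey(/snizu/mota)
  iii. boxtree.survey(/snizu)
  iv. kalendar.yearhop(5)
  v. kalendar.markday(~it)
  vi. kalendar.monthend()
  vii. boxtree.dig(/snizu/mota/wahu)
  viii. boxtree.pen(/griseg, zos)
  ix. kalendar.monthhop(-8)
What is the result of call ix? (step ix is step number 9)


Answer: 1922-07-31

Derivation:
CALL kalendar.markday[d: 1918-03-27]
RET  1918-03-27
CALL boxtree.survey[p: /snizu/mota]
RET  []
CALL boxtree.survey[p: /snizu]
RET  [mota/]
CALL kalendar.yearhop[n: 5]
RET  1923-03-27
CALL kalendar.markday[d: ~it]
RET  1923-03-27
CALL kalendar.monthend[]
RET  1923-03-31
CALL boxtree.dig[p: /snizu/mota/wahu]
RET  ok
CALL boxtree.pen[p: /griseg; c: zos]
RET  created
CALL kalendar.monthhop[n: -8]
RET  1922-07-31


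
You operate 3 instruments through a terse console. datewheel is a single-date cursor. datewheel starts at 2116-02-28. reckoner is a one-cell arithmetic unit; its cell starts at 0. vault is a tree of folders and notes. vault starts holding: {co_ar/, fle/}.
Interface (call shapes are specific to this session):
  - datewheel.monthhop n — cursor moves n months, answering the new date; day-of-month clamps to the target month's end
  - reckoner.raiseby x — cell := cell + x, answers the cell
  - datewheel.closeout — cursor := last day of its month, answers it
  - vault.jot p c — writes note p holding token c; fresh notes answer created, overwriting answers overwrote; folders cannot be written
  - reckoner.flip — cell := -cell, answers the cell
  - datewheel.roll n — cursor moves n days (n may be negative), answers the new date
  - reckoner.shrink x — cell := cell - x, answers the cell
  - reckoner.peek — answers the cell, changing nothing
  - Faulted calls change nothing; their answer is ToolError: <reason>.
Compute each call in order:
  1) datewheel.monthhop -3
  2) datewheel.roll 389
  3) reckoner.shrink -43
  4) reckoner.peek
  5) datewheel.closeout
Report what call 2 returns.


Answer: 2116-12-21

Derivation:
# datewheel.monthhop(-3) -> 2115-11-28
# datewheel.roll(389) -> 2116-12-21
# reckoner.shrink(-43) -> 43
# reckoner.peek() -> 43
# datewheel.closeout() -> 2116-12-31


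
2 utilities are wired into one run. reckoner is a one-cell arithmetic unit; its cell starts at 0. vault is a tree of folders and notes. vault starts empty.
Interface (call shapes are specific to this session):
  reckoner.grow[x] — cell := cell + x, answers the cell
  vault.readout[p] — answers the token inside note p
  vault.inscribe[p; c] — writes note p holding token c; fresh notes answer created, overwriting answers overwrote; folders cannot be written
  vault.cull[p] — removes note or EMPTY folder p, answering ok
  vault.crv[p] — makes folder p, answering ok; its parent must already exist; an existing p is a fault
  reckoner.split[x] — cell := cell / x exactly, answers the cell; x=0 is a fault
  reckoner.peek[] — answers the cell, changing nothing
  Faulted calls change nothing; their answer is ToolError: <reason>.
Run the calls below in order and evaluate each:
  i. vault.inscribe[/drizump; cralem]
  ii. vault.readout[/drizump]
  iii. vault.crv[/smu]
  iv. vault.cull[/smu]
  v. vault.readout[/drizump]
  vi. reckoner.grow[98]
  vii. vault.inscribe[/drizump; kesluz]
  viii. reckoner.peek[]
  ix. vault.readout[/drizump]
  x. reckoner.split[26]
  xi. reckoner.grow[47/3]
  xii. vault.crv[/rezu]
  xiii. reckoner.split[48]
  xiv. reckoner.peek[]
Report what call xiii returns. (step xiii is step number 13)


→ vault.inscribe(p=/drizump, c=cralem)
← created
→ vault.readout(p=/drizump)
← cralem
→ vault.crv(p=/smu)
← ok
→ vault.cull(p=/smu)
← ok
→ vault.readout(p=/drizump)
← cralem
→ reckoner.grow(x=98)
← 98
→ vault.inscribe(p=/drizump, c=kesluz)
← overwrote
→ reckoner.peek()
← 98
→ vault.readout(p=/drizump)
← kesluz
→ reckoner.split(x=26)
← 49/13
→ reckoner.grow(x=47/3)
← 758/39
→ vault.crv(p=/rezu)
← ok
→ reckoner.split(x=48)
← 379/936
→ reckoner.peek()
← 379/936

Answer: 379/936


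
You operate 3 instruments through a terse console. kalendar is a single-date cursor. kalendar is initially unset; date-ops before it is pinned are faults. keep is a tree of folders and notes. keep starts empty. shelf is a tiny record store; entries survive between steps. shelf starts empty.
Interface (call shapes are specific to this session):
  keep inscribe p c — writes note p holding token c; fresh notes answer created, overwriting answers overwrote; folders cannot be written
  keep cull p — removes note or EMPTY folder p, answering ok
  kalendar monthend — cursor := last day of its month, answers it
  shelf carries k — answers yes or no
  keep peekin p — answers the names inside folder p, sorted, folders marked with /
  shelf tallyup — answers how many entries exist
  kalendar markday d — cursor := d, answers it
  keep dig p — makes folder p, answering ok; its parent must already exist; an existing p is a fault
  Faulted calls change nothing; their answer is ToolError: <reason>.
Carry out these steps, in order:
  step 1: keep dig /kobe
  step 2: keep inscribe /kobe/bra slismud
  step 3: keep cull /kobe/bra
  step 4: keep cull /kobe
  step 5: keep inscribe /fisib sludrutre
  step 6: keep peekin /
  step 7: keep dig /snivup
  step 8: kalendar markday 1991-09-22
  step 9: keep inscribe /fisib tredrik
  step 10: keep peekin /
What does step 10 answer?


Invoking keep dig using p='/kobe', — result: ok.
I invoke keep inscribe using p='/kobe/bra', c='slismud', → created.
I call keep cull using p='/kobe/bra', and get ok.
I call keep cull using p='/kobe', and observe ok.
I use keep inscribe using p='/fisib', c='sludrutre', giving created.
I use keep peekin using p='/': [fisib].
I use keep dig using p='/snivup', and get ok.
Using kalendar markday using d='1991-09-22', yielding 1991-09-22.
Calling keep inscribe using p='/fisib', c='tredrik', and observe overwrote.
I call keep peekin using p='/', and get [fisib, snivup/].

Answer: [fisib, snivup/]


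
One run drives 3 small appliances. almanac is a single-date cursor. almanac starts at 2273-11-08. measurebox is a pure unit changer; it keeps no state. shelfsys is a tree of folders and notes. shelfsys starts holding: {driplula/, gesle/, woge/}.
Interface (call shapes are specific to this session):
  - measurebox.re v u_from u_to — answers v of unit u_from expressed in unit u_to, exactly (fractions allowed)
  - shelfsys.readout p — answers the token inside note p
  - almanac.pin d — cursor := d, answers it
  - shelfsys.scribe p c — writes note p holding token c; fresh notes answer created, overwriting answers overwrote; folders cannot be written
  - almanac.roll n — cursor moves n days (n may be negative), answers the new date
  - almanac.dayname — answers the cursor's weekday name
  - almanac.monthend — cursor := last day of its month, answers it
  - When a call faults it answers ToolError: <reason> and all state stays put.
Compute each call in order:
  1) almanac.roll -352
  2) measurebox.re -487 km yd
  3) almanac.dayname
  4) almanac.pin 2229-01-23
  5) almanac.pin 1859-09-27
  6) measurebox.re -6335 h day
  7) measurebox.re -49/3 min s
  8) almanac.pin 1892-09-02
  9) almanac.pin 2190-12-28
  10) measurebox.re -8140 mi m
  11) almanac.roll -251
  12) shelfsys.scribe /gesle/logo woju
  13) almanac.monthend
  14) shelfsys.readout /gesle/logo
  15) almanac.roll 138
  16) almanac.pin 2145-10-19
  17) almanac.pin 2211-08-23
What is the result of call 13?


Answer: 2190-04-30

Derivation:
CALL roll[n: -352]
RET  2272-11-21
CALL re[v: -487; u_from: km; u_to: yd]
RET  -608750000/1143
CALL dayname[]
RET  Thursday
CALL pin[d: 2229-01-23]
RET  2229-01-23
CALL pin[d: 1859-09-27]
RET  1859-09-27
CALL re[v: -6335; u_from: h; u_to: day]
RET  -6335/24
CALL re[v: -49/3; u_from: min; u_to: s]
RET  -980
CALL pin[d: 1892-09-02]
RET  1892-09-02
CALL pin[d: 2190-12-28]
RET  2190-12-28
CALL re[v: -8140; u_from: mi; u_to: m]
RET  -327501504/25
CALL roll[n: -251]
RET  2190-04-21
CALL scribe[p: /gesle/logo; c: woju]
RET  created
CALL monthend[]
RET  2190-04-30
CALL readout[p: /gesle/logo]
RET  woju
CALL roll[n: 138]
RET  2190-09-15
CALL pin[d: 2145-10-19]
RET  2145-10-19
CALL pin[d: 2211-08-23]
RET  2211-08-23


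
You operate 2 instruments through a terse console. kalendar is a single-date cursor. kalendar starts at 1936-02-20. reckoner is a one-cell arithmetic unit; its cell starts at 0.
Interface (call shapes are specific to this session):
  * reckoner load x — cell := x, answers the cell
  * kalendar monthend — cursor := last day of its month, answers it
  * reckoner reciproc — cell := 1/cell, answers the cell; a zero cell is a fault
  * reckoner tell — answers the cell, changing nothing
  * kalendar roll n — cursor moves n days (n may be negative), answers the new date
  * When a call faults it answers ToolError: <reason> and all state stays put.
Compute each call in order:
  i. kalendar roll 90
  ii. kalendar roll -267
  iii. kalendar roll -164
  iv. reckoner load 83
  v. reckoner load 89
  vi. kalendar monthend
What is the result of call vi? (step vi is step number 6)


// kalendar roll(n=90) ~> 1936-05-20
// kalendar roll(n=-267) ~> 1935-08-27
// kalendar roll(n=-164) ~> 1935-03-16
// reckoner load(x=83) ~> 83
// reckoner load(x=89) ~> 89
// kalendar monthend() ~> 1935-03-31

Answer: 1935-03-31


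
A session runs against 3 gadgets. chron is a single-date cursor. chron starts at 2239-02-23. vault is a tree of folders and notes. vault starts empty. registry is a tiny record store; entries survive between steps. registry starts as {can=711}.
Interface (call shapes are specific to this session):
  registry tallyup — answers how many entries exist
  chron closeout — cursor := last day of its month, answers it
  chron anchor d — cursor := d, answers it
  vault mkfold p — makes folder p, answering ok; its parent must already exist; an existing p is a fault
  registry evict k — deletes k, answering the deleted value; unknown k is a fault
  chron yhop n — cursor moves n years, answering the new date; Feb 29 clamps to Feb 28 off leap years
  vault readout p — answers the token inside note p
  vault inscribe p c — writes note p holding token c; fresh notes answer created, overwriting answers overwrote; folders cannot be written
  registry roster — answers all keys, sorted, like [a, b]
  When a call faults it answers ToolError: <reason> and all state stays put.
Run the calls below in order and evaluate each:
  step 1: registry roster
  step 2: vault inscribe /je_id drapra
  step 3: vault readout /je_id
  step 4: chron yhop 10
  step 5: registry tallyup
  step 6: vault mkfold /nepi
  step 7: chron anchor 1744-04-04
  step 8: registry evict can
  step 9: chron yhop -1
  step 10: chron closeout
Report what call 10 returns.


% registry roster() -> [can]
% vault inscribe(p: /je_id, c: drapra) -> created
% vault readout(p: /je_id) -> drapra
% chron yhop(n: 10) -> 2249-02-23
% registry tallyup() -> 1
% vault mkfold(p: /nepi) -> ok
% chron anchor(d: 1744-04-04) -> 1744-04-04
% registry evict(k: can) -> 711
% chron yhop(n: -1) -> 1743-04-04
% chron closeout() -> 1743-04-30

Answer: 1743-04-30


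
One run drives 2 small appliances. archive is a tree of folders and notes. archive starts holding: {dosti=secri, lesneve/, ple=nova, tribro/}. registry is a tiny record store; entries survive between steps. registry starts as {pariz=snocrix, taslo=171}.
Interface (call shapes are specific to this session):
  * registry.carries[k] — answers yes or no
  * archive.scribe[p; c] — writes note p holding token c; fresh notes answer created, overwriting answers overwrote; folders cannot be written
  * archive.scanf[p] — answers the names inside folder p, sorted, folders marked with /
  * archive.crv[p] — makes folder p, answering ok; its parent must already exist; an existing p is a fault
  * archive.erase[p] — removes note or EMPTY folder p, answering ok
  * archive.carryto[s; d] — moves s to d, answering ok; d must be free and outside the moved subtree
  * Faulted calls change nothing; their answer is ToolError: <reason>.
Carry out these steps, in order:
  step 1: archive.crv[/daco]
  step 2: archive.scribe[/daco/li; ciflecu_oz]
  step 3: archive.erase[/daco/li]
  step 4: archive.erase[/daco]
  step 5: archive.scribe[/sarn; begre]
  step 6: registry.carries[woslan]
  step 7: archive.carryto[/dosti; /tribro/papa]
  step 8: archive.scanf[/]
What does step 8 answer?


Answer: [lesneve/, ple, sarn, tribro/]

Derivation:
-> archive.crv(p=/daco)
<- ok
-> archive.scribe(p=/daco/li, c=ciflecu_oz)
<- created
-> archive.erase(p=/daco/li)
<- ok
-> archive.erase(p=/daco)
<- ok
-> archive.scribe(p=/sarn, c=begre)
<- created
-> registry.carries(k=woslan)
<- no
-> archive.carryto(s=/dosti, d=/tribro/papa)
<- ok
-> archive.scanf(p=/)
<- [lesneve/, ple, sarn, tribro/]


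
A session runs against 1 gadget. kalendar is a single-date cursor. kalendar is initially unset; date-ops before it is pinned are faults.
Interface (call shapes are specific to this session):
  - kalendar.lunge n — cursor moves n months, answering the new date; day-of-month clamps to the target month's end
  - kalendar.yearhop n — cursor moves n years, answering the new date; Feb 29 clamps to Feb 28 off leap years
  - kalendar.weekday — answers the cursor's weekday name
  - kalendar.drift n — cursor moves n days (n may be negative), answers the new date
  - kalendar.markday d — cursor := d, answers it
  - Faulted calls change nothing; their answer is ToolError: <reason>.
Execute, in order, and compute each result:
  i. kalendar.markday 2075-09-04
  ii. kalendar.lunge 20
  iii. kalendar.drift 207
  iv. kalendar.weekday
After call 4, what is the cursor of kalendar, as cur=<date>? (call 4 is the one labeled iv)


$ kalendar.markday d=2075-09-04
[out] 2075-09-04
$ kalendar.lunge n=20
[out] 2077-05-04
$ kalendar.drift n=207
[out] 2077-11-27
$ kalendar.weekday
[out] Saturday

Answer: cur=2077-11-27


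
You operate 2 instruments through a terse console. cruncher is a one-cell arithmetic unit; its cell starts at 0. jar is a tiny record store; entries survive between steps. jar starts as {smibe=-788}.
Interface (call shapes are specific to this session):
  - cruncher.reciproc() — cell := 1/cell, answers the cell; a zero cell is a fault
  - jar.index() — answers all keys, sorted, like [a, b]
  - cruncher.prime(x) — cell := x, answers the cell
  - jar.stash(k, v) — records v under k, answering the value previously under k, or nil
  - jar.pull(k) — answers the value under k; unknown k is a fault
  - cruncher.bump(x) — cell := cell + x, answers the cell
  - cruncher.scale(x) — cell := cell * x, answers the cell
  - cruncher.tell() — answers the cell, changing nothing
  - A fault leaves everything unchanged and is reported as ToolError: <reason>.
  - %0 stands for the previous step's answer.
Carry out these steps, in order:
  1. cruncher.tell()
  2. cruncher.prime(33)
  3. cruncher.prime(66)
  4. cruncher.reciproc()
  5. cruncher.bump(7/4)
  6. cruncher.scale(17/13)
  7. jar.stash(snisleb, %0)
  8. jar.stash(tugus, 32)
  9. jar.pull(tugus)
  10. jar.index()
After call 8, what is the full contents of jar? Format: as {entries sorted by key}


;; 1. cruncher.tell() : 0
;; 2. cruncher.prime(x=33) : 33
;; 3. cruncher.prime(x=66) : 66
;; 4. cruncher.reciproc() : 1/66
;; 5. cruncher.bump(x=7/4) : 233/132
;; 6. cruncher.scale(x=17/13) : 3961/1716
;; 7. jar.stash(k=snisleb, v=%0) : nil
;; 8. jar.stash(k=tugus, v=32) : nil
;; 9. jar.pull(k=tugus) : 32
;; 10. jar.index() : [smibe, snisleb, tugus]

Answer: {smibe=-788, snisleb=3961/1716, tugus=32}


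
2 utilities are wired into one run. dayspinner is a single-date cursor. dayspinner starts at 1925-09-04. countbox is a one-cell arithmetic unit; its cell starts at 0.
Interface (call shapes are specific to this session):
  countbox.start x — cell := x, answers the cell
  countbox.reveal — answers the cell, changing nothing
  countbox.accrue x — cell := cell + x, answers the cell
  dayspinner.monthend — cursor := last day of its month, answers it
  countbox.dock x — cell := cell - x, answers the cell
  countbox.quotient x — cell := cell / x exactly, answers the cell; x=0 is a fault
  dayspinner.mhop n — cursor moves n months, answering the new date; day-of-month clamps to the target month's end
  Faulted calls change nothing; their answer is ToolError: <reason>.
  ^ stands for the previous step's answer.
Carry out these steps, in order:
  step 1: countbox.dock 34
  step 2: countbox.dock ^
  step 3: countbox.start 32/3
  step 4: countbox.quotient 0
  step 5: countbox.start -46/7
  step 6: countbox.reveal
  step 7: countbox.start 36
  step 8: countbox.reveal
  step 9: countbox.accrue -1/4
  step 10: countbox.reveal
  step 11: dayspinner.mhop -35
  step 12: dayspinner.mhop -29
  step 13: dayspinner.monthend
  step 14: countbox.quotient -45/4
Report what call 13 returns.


Answer: 1920-05-31

Derivation:
% countbox.dock x=34
  -34
% countbox.dock x=^
  0
% countbox.start x=32/3
  32/3
% countbox.quotient x=0
  ToolError: division by zero
% countbox.start x=-46/7
  -46/7
% countbox.reveal
  -46/7
% countbox.start x=36
  36
% countbox.reveal
  36
% countbox.accrue x=-1/4
  143/4
% countbox.reveal
  143/4
% dayspinner.mhop n=-35
  1922-10-04
% dayspinner.mhop n=-29
  1920-05-04
% dayspinner.monthend
  1920-05-31
% countbox.quotient x=-45/4
  -143/45


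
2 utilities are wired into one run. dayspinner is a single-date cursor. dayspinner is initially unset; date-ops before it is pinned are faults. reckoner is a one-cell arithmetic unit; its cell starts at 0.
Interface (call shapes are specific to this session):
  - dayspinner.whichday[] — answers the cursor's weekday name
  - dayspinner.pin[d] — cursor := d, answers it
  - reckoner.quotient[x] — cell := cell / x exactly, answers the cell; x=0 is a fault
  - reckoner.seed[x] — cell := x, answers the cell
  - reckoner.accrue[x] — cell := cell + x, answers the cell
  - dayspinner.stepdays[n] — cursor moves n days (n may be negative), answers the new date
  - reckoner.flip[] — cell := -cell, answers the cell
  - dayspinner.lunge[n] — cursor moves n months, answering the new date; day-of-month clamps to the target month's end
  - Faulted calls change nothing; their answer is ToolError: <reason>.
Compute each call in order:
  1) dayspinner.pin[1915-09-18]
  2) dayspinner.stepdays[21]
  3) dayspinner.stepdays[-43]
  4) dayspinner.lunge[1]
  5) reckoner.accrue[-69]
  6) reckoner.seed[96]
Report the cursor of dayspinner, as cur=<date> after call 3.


Answer: cur=1915-08-27

Derivation:
// dayspinner.pin(d→1915-09-18) : 1915-09-18
// dayspinner.stepdays(n→21) : 1915-10-09
// dayspinner.stepdays(n→-43) : 1915-08-27
// dayspinner.lunge(n→1) : 1915-09-27
// reckoner.accrue(x→-69) : -69
// reckoner.seed(x→96) : 96


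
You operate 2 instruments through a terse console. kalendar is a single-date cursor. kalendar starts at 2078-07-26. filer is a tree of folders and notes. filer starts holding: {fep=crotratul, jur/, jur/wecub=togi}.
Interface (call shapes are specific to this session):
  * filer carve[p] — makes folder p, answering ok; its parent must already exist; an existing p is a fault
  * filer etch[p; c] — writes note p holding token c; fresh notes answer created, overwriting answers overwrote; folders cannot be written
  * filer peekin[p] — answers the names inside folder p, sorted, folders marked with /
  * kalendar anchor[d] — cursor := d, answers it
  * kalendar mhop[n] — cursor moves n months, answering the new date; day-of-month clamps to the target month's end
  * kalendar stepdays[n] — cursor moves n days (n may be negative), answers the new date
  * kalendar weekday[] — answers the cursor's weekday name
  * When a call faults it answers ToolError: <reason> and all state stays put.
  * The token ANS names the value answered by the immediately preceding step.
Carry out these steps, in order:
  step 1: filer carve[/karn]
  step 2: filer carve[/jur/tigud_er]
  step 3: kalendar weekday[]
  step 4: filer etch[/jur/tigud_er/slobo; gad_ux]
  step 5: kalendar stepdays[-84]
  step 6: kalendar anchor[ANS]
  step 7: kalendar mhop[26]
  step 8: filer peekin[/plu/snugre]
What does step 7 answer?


>>> filer carve p=/karn
:: ok
>>> filer carve p=/jur/tigud_er
:: ok
>>> kalendar weekday
:: Tuesday
>>> filer etch p=/jur/tigud_er/slobo c=gad_ux
:: created
>>> kalendar stepdays n=-84
:: 2078-05-03
>>> kalendar anchor d=ANS
:: 2078-05-03
>>> kalendar mhop n=26
:: 2080-07-03
>>> filer peekin p=/plu/snugre
:: ToolError: not found

Answer: 2080-07-03


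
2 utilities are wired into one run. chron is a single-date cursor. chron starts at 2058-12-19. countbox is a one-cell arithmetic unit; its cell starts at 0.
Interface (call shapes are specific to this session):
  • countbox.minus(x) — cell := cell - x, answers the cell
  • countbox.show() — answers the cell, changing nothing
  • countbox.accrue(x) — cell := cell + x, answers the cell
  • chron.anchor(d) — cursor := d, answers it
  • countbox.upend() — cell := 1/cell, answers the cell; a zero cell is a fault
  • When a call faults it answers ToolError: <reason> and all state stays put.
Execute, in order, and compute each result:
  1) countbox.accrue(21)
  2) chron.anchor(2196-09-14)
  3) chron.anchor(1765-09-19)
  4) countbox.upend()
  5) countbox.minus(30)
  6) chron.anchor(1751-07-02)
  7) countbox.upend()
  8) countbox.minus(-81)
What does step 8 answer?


Calling countbox.accrue(x=21), and observe 21.
Calling chron.anchor(d=2196-09-14), — result: 2196-09-14.
Then chron.anchor(d=1765-09-19), and get 1765-09-19.
I use countbox.upend, and see 1/21.
Calling countbox.minus(x=30), → -629/21.
Using chron.anchor(d=1751-07-02), yielding 1751-07-02.
I use countbox.upend(), giving -21/629.
Using countbox.minus(x=-81), giving 50928/629.

Answer: 50928/629


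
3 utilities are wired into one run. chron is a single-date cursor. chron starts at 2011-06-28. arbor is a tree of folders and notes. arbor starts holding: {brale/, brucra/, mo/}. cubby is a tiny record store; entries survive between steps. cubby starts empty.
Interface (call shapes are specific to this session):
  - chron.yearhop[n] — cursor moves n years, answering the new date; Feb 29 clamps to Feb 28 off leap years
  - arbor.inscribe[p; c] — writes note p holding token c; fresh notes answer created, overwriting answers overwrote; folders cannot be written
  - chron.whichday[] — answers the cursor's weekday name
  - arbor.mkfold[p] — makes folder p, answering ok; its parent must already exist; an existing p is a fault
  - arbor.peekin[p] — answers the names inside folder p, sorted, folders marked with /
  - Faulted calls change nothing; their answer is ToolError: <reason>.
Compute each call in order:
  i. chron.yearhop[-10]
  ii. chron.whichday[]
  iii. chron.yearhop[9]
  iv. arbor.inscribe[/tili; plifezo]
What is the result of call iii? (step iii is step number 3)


Invoking chron.yearhop with n: -10, giving 2001-06-28.
Using chron.whichday, and see Thursday.
Then chron.yearhop with n: 9, and get 2010-06-28.
Now I run arbor.inscribe with p: /tili, c: plifezo, — result: created.

Answer: 2010-06-28


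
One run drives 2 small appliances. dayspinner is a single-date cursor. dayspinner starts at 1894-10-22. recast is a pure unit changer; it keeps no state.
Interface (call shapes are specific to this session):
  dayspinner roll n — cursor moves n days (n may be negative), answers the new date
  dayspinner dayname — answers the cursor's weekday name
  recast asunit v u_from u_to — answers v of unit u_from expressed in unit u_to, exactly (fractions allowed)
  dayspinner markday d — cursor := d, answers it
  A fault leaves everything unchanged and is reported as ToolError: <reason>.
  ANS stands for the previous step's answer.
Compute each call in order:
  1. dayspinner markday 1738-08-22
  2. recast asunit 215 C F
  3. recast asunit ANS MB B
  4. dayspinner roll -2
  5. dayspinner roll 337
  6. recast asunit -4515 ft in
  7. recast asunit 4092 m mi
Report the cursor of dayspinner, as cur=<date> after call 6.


% dayspinner markday d: 1738-08-22
  1738-08-22
% recast asunit v: 215 u_from: C u_to: F
  419
% recast asunit v: ANS u_from: MB u_to: B
  419000000
% dayspinner roll n: -2
  1738-08-20
% dayspinner roll n: 337
  1739-07-23
% recast asunit v: -4515 u_from: ft u_to: in
  -54180
% recast asunit v: 4092 u_from: m u_to: mi
  3875/1524

Answer: cur=1739-07-23


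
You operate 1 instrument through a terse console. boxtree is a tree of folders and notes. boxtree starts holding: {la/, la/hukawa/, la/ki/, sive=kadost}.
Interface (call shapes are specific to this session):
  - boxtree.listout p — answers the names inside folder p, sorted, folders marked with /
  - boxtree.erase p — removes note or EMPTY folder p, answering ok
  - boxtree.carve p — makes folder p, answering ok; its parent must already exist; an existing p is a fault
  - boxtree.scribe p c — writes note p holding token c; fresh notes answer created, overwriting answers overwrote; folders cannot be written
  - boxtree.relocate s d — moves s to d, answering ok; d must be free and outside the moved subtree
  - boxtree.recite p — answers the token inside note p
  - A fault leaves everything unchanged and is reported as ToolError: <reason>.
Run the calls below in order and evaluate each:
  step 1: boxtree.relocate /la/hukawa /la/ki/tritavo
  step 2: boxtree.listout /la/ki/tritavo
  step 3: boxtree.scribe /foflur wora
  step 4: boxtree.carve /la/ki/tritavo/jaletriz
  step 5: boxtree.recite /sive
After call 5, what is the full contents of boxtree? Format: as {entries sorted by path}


==> relocate(s='/la/hukawa', d='/la/ki/tritavo')
<== ok
==> listout(p='/la/ki/tritavo')
<== []
==> scribe(p='/foflur', c='wora')
<== created
==> carve(p='/la/ki/tritavo/jaletriz')
<== ok
==> recite(p='/sive')
<== kadost

Answer: {foflur=wora, la/, la/ki/, la/ki/tritavo/, la/ki/tritavo/jaletriz/, sive=kadost}
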